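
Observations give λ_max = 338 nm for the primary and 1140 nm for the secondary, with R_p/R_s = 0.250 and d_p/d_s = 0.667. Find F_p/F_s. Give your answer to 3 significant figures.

Wien's law: T_p/T_s = λ_s/λ_p = 1140/338 = 3.373.
L_p/L_s = (R_p/R_s)²(T_p/T_s)⁴ = (0.250)²(3.373)⁴ = 8.088.
F_p/F_s = (L_p/L_s)/(d_p/d_s)² = 8.088/(0.667)² = 18.18.

18.2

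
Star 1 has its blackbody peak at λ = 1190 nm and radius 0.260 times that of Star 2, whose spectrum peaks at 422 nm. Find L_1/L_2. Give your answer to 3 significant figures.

Wien's law gives T ∝ 1/λ_max, so T_1/T_2 = λ_2/λ_1 = 422/1190 = 0.3546.
Then L ∝ R²T⁴ gives L_1/L_2 = (0.260)² × (0.3546)⁴ = 0.06760 × 0.01581 = 0.001069.

0.00107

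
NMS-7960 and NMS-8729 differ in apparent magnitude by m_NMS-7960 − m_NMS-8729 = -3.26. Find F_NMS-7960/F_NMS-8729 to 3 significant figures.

F_NMS-7960/F_NMS-8729 = 10^(−(m_NMS-7960 − m_NMS-8729)/2.5) = 10^(3.26/2.5) = 10^1.304 = 20.14.

20.1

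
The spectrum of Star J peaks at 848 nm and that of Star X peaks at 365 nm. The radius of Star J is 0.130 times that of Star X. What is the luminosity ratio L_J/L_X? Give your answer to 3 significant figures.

5.80×10^-4

Wien's law gives T ∝ 1/λ_max, so T_J/T_X = λ_X/λ_J = 365/848 = 0.4304.
Then L ∝ R²T⁴ gives L_J/L_X = (0.130)² × (0.4304)⁴ = 0.01690 × 0.03432 = 5.801×10^-4.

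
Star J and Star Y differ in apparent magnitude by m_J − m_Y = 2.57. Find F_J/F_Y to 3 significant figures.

0.0938

F_J/F_Y = 10^(−(m_J − m_Y)/2.5) = 10^(-2.57/2.5) = 10^-1.028 = 0.09376.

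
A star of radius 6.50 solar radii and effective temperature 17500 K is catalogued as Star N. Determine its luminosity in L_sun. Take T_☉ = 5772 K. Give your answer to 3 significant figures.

L/L_☉ = (R/R_☉)² (T/T_☉)⁴ = (6.50)² × (17500/5772)⁴
       = 42.25 × (3.032)⁴ = 42.25 × 84.50 = 3570.

3.57×10^3 L_sun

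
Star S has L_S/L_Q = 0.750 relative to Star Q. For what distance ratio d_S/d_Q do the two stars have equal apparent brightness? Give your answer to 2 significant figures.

0.87

Equal flux requires L_S/d_S² = L_Q/d_Q², so d_S/d_Q = √(L_S/L_Q)
= √(0.750) = 0.8660.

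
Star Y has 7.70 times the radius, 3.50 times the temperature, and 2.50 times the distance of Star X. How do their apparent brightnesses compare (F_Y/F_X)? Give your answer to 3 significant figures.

L_Y/L_X = (R_Y/R_X)²(T_Y/T_X)⁴ = (7.70)² × (3.50)⁴ = 8897.
F_Y/F_X = (L_Y/L_X)/(d_Y/d_X)² = 8897 / (2.50)² = 1424.

1.42×10^3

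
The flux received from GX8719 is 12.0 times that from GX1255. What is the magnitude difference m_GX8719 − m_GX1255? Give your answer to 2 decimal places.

m_GX8719 − m_GX1255 = −2.5 log₁₀(F_GX8719/F_GX1255) = −2.5 log₁₀(12.0) = −2.5 × (1.079) = -2.698.

-2.70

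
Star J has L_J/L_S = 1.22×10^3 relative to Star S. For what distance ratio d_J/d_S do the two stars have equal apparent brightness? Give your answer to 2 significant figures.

Equal flux requires L_J/d_J² = L_S/d_S², so d_J/d_S = √(L_J/L_S)
= √(1.22×10^3) = 34.93.

35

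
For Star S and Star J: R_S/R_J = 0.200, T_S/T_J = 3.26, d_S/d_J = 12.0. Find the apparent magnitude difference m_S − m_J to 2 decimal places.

3.76

L_S/L_J = (0.200)²(3.26)⁴ = 4.518.
F_S/F_J = (L_S/L_J)/(d_S/d_J)² = 4.518/144.0 = 0.03137.
m_S − m_J = −2.5 log₁₀(0.03137) = 3.76.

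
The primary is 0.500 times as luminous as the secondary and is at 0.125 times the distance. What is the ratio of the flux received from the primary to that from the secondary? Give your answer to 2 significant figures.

32

F = L/(4πd²), so F_p/F_s = (L_p/L_s) / (d_p/d_s)²
= 0.500 / (0.125)² = 0.500 / 0.01562 = 32.00.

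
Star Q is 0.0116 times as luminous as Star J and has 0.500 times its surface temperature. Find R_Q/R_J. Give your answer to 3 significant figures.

L ∝ R²T⁴ gives R ∝ √L / T², so
R_Q/R_J = √(0.0116) / (0.500)² = 0.1077 / 0.2500 = 0.4308.

0.431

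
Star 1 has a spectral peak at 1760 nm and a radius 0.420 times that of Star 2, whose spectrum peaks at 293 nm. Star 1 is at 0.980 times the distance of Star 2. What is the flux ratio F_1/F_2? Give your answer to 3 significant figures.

1.41×10^-4

Wien's law: T_1/T_2 = λ_2/λ_1 = 293/1760 = 0.1665.
L_1/L_2 = (R_1/R_2)²(T_1/T_2)⁴ = (0.420)²(0.1665)⁴ = 1.355×10^-4.
F_1/F_2 = (L_1/L_2)/(d_1/d_2)² = 1.355×10^-4/(0.980)² = 1.411×10^-4.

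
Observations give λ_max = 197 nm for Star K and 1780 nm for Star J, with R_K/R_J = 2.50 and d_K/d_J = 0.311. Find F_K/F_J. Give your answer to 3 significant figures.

4.31×10^5

Wien's law: T_K/T_J = λ_J/λ_K = 1780/197 = 9.036.
L_K/L_J = (R_K/R_J)²(T_K/T_J)⁴ = (2.50)²(9.036)⁴ = 4.166×10^4.
F_K/F_J = (L_K/L_J)/(d_K/d_J)² = 4.166×10^4/(0.311)² = 4.307×10^5.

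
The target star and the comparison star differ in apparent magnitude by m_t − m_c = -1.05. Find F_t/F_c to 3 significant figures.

F_t/F_c = 10^(−(m_t − m_c)/2.5) = 10^(1.05/2.5) = 10^0.420 = 2.630.

2.63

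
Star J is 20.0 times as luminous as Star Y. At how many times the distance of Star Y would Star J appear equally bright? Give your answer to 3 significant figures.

4.47

Equal flux requires L_J/d_J² = L_Y/d_Y², so d_J/d_Y = √(L_J/L_Y)
= √(20.0) = 4.472.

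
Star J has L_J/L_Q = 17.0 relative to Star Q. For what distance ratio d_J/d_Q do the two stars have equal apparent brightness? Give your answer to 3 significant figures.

4.12

Equal flux requires L_J/d_J² = L_Q/d_Q², so d_J/d_Q = √(L_J/L_Q)
= √(17.0) = 4.123.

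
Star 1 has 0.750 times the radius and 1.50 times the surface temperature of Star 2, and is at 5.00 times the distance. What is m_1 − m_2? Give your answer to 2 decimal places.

L_1/L_2 = (0.750)²(1.50)⁴ = 2.848.
F_1/F_2 = (L_1/L_2)/(d_1/d_2)² = 2.848/25.00 = 0.1139.
m_1 − m_2 = −2.5 log₁₀(0.1139) = 2.36.

2.36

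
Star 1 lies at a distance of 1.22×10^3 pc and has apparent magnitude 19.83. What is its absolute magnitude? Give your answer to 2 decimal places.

9.40

M = m − 5 log₁₀(d/10 pc) = 19.83 − 5 log₁₀(1.22×10^3/10)
  = 19.83 − 5 × 2.086 = 19.83 − 10.43 = 9.40.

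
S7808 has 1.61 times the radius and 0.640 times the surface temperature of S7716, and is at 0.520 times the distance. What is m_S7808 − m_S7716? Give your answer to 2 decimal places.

-0.52

L_S7808/L_S7716 = (1.61)²(0.640)⁴ = 0.4349.
F_S7808/F_S7716 = (L_S7808/L_S7716)/(d_S7808/d_S7716)² = 0.4349/0.2704 = 1.608.
m_S7808 − m_S7716 = −2.5 log₁₀(1.608) = -0.52.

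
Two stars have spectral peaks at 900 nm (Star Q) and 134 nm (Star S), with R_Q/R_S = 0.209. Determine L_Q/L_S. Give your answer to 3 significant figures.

Wien's law gives T ∝ 1/λ_max, so T_Q/T_S = λ_S/λ_Q = 134/900 = 0.1489.
Then L ∝ R²T⁴ gives L_Q/L_S = (0.209)² × (0.1489)⁴ = 0.04368 × 4.914×10^-4 = 2.147×10^-5.

2.15×10^-5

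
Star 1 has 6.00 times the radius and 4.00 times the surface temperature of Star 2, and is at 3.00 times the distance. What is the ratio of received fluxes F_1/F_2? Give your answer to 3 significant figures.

L_1/L_2 = (R_1/R_2)²(T_1/T_2)⁴ = (6.00)² × (4.00)⁴ = 9216.
F_1/F_2 = (L_1/L_2)/(d_1/d_2)² = 9216 / (3.00)² = 1024.

1.02×10^3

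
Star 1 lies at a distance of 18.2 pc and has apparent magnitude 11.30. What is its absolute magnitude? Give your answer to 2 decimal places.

10.00

M = m − 5 log₁₀(d/10 pc) = 11.30 − 5 log₁₀(18.2/10)
  = 11.30 − 5 × 0.260 = 11.30 − 1.30 = 10.00.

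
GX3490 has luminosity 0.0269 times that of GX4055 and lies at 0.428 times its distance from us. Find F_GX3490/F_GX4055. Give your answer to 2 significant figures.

F = L/(4πd²), so F_GX3490/F_GX4055 = (L_GX3490/L_GX4055) / (d_GX3490/d_GX4055)²
= 0.0269 / (0.428)² = 0.0269 / 0.1832 = 0.1468.

0.15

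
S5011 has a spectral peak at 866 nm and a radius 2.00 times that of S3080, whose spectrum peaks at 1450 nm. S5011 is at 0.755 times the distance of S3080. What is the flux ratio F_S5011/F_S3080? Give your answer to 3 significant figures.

Wien's law: T_S5011/T_S3080 = λ_S3080/λ_S5011 = 1450/866 = 1.674.
L_S5011/L_S3080 = (R_S5011/R_S3080)²(T_S5011/T_S3080)⁴ = (2.00)²(1.674)⁴ = 31.44.
F_S5011/F_S3080 = (L_S5011/L_S3080)/(d_S5011/d_S3080)² = 31.44/(0.755)² = 55.15.

55.2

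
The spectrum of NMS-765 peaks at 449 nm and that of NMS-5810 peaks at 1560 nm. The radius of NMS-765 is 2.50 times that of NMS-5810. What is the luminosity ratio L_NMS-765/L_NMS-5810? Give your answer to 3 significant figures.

911

Wien's law gives T ∝ 1/λ_max, so T_NMS-765/T_NMS-5810 = λ_NMS-5810/λ_NMS-765 = 1560/449 = 3.474.
Then L ∝ R²T⁴ gives L_NMS-765/L_NMS-5810 = (2.50)² × (3.474)⁴ = 6.250 × 145.7 = 910.7.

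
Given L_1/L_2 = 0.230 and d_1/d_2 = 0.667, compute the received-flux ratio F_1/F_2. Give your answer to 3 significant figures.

0.517

F = L/(4πd²), so F_1/F_2 = (L_1/L_2) / (d_1/d_2)²
= 0.230 / (0.667)² = 0.230 / 0.4449 = 0.5170.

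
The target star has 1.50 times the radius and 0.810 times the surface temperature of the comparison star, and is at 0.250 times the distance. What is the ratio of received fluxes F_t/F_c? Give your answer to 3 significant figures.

L_t/L_c = (R_t/R_c)²(T_t/T_c)⁴ = (1.50)² × (0.810)⁴ = 0.9686.
F_t/F_c = (L_t/L_c)/(d_t/d_c)² = 0.9686 / (0.250)² = 15.50.

15.5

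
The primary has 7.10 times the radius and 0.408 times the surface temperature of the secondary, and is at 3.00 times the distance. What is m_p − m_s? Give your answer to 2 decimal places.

2.02

L_p/L_s = (7.10)²(0.408)⁴ = 1.397.
F_p/F_s = (L_p/L_s)/(d_p/d_s)² = 1.397/9.000 = 0.1552.
m_p − m_s = −2.5 log₁₀(0.1552) = 2.02.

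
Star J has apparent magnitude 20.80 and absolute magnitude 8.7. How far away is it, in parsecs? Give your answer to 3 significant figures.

m − M = 5 log₁₀(d/10 pc)
20.80 − (8.7) = 12.10 = 5 log₁₀(d/10)
d = 10 × 10^(12.10/5) = 10 × 10^2.420 = 2630 pc.

2.63×10^3 pc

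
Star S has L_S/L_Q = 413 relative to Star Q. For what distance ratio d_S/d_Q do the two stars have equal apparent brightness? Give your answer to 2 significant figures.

Equal flux requires L_S/d_S² = L_Q/d_Q², so d_S/d_Q = √(L_S/L_Q)
= √(413) = 20.32.

20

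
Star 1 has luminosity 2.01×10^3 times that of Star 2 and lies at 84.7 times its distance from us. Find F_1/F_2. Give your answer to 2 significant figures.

0.28

F = L/(4πd²), so F_1/F_2 = (L_1/L_2) / (d_1/d_2)²
= 2.01×10^3 / (84.7)² = 2.01×10^3 / 7174 = 0.2802.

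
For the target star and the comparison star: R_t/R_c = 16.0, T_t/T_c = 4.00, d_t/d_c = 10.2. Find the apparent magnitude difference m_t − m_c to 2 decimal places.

L_t/L_c = (16.0)²(4.00)⁴ = 6.554×10^4.
F_t/F_c = (L_t/L_c)/(d_t/d_c)² = 6.554×10^4/104.0 = 629.9.
m_t − m_c = −2.5 log₁₀(629.9) = -7.00.

-7.00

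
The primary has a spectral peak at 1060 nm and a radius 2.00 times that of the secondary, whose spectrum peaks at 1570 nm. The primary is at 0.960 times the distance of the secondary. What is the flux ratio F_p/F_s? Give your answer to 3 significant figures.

20.9

Wien's law: T_p/T_s = λ_s/λ_p = 1570/1060 = 1.481.
L_p/L_s = (R_p/R_s)²(T_p/T_s)⁴ = (2.00)²(1.481)⁴ = 19.25.
F_p/F_s = (L_p/L_s)/(d_p/d_s)² = 19.25/(0.960)² = 20.89.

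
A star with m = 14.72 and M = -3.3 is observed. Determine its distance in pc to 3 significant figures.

4.02×10^4 pc

m − M = 5 log₁₀(d/10 pc)
14.72 − (-3.3) = 18.02 = 5 log₁₀(d/10)
d = 10 × 10^(18.02/5) = 10 × 10^3.604 = 4.018×10^4 pc.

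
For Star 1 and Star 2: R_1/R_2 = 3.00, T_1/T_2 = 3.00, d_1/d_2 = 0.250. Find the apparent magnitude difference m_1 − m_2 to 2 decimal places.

-10.17

L_1/L_2 = (3.00)²(3.00)⁴ = 729.0.
F_1/F_2 = (L_1/L_2)/(d_1/d_2)² = 729.0/0.06250 = 1.166×10^4.
m_1 − m_2 = −2.5 log₁₀(1.166×10^4) = -10.17.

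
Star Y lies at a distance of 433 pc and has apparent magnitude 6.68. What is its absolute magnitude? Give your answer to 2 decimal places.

M = m − 5 log₁₀(d/10 pc) = 6.68 − 5 log₁₀(433/10)
  = 6.68 − 5 × 1.636 = 6.68 − 8.18 = -1.50.

-1.50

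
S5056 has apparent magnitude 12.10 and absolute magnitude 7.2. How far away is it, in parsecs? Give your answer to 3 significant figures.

m − M = 5 log₁₀(d/10 pc)
12.10 − (7.2) = 4.90 = 5 log₁₀(d/10)
d = 10 × 10^(4.90/5) = 10 × 10^0.980 = 95.50 pc.

95.5 pc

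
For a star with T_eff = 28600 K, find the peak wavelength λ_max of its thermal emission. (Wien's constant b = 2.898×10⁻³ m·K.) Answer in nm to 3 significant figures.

101 nm

λ_max = b/T = 2.898×10⁻³ / 28600 = 1.01×10^-7 m = 101.3 nm.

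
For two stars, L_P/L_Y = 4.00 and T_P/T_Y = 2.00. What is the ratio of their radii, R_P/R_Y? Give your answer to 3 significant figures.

L ∝ R²T⁴ gives R ∝ √L / T², so
R_P/R_Y = √(4.00) / (2.00)² = 2.000 / 4.000 = 0.5000.

0.500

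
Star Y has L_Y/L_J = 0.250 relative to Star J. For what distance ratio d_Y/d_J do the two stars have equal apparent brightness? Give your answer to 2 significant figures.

0.50

Equal flux requires L_Y/d_Y² = L_J/d_J², so d_Y/d_J = √(L_Y/L_J)
= √(0.250) = 0.5000.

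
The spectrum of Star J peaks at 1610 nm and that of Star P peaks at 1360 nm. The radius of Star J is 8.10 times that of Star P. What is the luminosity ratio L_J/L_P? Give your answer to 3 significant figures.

33.4

Wien's law gives T ∝ 1/λ_max, so T_J/T_P = λ_P/λ_J = 1360/1610 = 0.8447.
Then L ∝ R²T⁴ gives L_J/L_P = (8.10)² × (0.8447)⁴ = 65.61 × 0.5092 = 33.41.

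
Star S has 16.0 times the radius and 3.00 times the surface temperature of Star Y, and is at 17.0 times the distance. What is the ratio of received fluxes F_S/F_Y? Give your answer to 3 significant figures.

71.8

L_S/L_Y = (R_S/R_Y)²(T_S/T_Y)⁴ = (16.0)² × (3.00)⁴ = 2.074×10^4.
F_S/F_Y = (L_S/L_Y)/(d_S/d_Y)² = 2.074×10^4 / (17.0)² = 71.75.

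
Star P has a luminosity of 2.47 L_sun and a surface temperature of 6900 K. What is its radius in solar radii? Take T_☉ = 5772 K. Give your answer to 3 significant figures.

R/R_☉ = √(L/L_☉) / (T/T_☉)² = √(2.47) / (1.195)²
       = 1.572 / 1.429 = 1.100.

1.10 solar radii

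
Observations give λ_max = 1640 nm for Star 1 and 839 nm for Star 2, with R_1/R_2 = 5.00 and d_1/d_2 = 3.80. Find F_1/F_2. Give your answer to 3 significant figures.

Wien's law: T_1/T_2 = λ_2/λ_1 = 839/1640 = 0.5116.
L_1/L_2 = (R_1/R_2)²(T_1/T_2)⁴ = (5.00)²(0.5116)⁴ = 1.712.
F_1/F_2 = (L_1/L_2)/(d_1/d_2)² = 1.712/(3.80)² = 0.1186.

0.119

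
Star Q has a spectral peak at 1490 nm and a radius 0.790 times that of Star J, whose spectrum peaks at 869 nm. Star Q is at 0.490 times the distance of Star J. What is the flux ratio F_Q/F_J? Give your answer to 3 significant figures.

0.301

Wien's law: T_Q/T_J = λ_J/λ_Q = 869/1490 = 0.5832.
L_Q/L_J = (R_Q/R_J)²(T_Q/T_J)⁴ = (0.790)²(0.5832)⁴ = 0.07221.
F_Q/F_J = (L_Q/L_J)/(d_Q/d_J)² = 0.07221/(0.490)² = 0.3007.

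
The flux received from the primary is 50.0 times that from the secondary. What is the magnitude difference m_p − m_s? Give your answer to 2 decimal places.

m_p − m_s = −2.5 log₁₀(F_p/F_s) = −2.5 log₁₀(50.0) = −2.5 × (1.699) = -4.247.

-4.25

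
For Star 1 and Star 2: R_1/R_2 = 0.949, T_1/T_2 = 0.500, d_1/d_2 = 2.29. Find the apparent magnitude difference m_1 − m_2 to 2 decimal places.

L_1/L_2 = (0.949)²(0.500)⁴ = 0.05629.
F_1/F_2 = (L_1/L_2)/(d_1/d_2)² = 0.05629/5.244 = 0.01073.
m_1 − m_2 = −2.5 log₁₀(0.01073) = 4.92.

4.92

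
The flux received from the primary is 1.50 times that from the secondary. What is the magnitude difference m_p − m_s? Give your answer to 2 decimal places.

m_p − m_s = −2.5 log₁₀(F_p/F_s) = −2.5 log₁₀(1.50) = −2.5 × (0.176) = -0.440.

-0.44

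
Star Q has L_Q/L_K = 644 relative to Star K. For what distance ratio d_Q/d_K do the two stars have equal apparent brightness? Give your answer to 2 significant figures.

25

Equal flux requires L_Q/d_Q² = L_K/d_K², so d_Q/d_K = √(L_Q/L_K)
= √(644) = 25.38.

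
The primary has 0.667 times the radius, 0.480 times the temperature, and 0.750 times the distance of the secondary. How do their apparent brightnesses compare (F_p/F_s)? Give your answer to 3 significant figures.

L_p/L_s = (R_p/R_s)²(T_p/T_s)⁴ = (0.667)² × (0.480)⁴ = 0.02362.
F_p/F_s = (L_p/L_s)/(d_p/d_s)² = 0.02362 / (0.750)² = 0.04198.

0.0420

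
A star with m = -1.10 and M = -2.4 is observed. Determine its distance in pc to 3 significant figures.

18.2 pc

m − M = 5 log₁₀(d/10 pc)
-1.10 − (-2.4) = 1.30 = 5 log₁₀(d/10)
d = 10 × 10^(1.30/5) = 10 × 10^0.260 = 18.20 pc.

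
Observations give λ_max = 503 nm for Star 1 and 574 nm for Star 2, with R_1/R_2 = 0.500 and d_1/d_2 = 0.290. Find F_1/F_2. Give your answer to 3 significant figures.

Wien's law: T_1/T_2 = λ_2/λ_1 = 574/503 = 1.141.
L_1/L_2 = (R_1/R_2)²(T_1/T_2)⁴ = (0.500)²(1.141)⁴ = 0.4240.
F_1/F_2 = (L_1/L_2)/(d_1/d_2)² = 0.4240/(0.290)² = 5.041.

5.04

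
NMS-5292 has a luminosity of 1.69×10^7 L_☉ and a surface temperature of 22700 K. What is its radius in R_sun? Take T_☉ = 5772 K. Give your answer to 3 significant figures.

R/R_☉ = √(L/L_☉) / (T/T_☉)² = √(1.69×10^7) / (3.933)²
       = 4111 / 15.47 = 265.8.

266 R_sun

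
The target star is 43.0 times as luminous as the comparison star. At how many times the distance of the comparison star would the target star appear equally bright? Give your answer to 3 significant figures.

Equal flux requires L_t/d_t² = L_c/d_c², so d_t/d_c = √(L_t/L_c)
= √(43.0) = 6.557.

6.56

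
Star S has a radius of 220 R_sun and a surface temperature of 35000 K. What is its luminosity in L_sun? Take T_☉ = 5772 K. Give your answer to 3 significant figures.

6.54×10^7 L_sun

L/L_☉ = (R/R_☉)² (T/T_☉)⁴ = (220)² × (35000/5772)⁴
       = 4.840×10^4 × (6.064)⁴ = 4.840×10^4 × 1352 = 6.544×10^7.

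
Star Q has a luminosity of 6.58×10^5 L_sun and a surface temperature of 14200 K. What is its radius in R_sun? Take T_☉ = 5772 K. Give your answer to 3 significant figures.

R/R_☉ = √(L/L_☉) / (T/T_☉)² = √(6.58×10^5) / (2.460)²
       = 811.2 / 6.052 = 134.0.

134 R_sun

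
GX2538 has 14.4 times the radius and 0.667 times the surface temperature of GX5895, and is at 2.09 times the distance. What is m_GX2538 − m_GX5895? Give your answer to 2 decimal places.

L_GX2538/L_GX5895 = (14.4)²(0.667)⁴ = 41.04.
F_GX2538/F_GX5895 = (L_GX2538/L_GX5895)/(d_GX2538/d_GX5895)² = 41.04/4.368 = 9.396.
m_GX2538 − m_GX5895 = −2.5 log₁₀(9.396) = -2.43.

-2.43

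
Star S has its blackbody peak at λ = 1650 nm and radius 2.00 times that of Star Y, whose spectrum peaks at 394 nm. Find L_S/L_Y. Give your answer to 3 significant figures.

0.0130

Wien's law gives T ∝ 1/λ_max, so T_S/T_Y = λ_Y/λ_S = 394/1650 = 0.2388.
Then L ∝ R²T⁴ gives L_S/L_Y = (2.00)² × (0.2388)⁴ = 4.000 × 0.003251 = 0.01300.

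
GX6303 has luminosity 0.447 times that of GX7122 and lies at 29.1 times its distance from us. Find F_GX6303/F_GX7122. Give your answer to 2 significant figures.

5.3×10^-4

F = L/(4πd²), so F_GX6303/F_GX7122 = (L_GX6303/L_GX7122) / (d_GX6303/d_GX7122)²
= 0.447 / (29.1)² = 0.447 / 846.8 = 5.279×10^-4.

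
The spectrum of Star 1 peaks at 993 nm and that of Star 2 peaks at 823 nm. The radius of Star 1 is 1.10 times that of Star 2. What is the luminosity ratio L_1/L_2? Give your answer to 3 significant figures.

0.571

Wien's law gives T ∝ 1/λ_max, so T_1/T_2 = λ_2/λ_1 = 823/993 = 0.8288.
Then L ∝ R²T⁴ gives L_1/L_2 = (1.10)² × (0.8288)⁴ = 1.210 × 0.4718 = 0.5709.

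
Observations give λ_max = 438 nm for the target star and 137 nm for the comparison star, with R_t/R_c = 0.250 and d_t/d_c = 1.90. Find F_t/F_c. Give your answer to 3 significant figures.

Wien's law: T_t/T_c = λ_c/λ_t = 137/438 = 0.3128.
L_t/L_c = (R_t/R_c)²(T_t/T_c)⁴ = (0.250)²(0.3128)⁴ = 5.982×10^-4.
F_t/F_c = (L_t/L_c)/(d_t/d_c)² = 5.982×10^-4/(1.90)² = 1.657×10^-4.

1.66×10^-4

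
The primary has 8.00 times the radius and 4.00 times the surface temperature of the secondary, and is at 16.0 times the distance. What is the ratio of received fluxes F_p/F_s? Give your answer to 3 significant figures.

64.0

L_p/L_s = (R_p/R_s)²(T_p/T_s)⁴ = (8.00)² × (4.00)⁴ = 1.638×10^4.
F_p/F_s = (L_p/L_s)/(d_p/d_s)² = 1.638×10^4 / (16.0)² = 64.00.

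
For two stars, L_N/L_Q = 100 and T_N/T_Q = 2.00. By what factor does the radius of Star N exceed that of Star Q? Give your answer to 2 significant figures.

2.5

L ∝ R²T⁴ gives R ∝ √L / T², so
R_N/R_Q = √(100) / (2.00)² = 10.00 / 4.000 = 2.500.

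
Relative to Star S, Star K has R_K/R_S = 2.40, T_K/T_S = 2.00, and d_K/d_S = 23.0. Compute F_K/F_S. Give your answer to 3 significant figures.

L_K/L_S = (R_K/R_S)²(T_K/T_S)⁴ = (2.40)² × (2.00)⁴ = 92.16.
F_K/F_S = (L_K/L_S)/(d_K/d_S)² = 92.16 / (23.0)² = 0.1742.

0.174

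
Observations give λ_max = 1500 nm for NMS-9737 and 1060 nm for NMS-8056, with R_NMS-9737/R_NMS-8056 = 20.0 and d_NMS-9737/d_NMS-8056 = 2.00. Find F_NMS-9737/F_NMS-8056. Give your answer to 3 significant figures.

24.9

Wien's law: T_NMS-9737/T_NMS-8056 = λ_NMS-8056/λ_NMS-9737 = 1060/1500 = 0.7067.
L_NMS-9737/L_NMS-8056 = (R_NMS-9737/R_NMS-8056)²(T_NMS-9737/T_NMS-8056)⁴ = (20.0)²(0.7067)⁴ = 99.75.
F_NMS-9737/F_NMS-8056 = (L_NMS-9737/L_NMS-8056)/(d_NMS-9737/d_NMS-8056)² = 99.75/(2.00)² = 24.94.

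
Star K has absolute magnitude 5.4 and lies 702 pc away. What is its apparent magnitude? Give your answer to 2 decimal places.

m = M + 5 log₁₀(d/10 pc) = 5.4 + 5 log₁₀(702/10)
  = 5.4 + 5 × 1.846 = 5.4 + 9.23 = 14.63.

14.63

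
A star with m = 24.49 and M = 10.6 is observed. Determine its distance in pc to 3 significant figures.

6.00×10^3 pc

m − M = 5 log₁₀(d/10 pc)
24.49 − (10.6) = 13.89 = 5 log₁₀(d/10)
d = 10 × 10^(13.89/5) = 10 × 10^2.778 = 5998 pc.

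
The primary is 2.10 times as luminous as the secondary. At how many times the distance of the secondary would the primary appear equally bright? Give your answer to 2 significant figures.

Equal flux requires L_p/d_p² = L_s/d_s², so d_p/d_s = √(L_p/L_s)
= √(2.10) = 1.449.

1.4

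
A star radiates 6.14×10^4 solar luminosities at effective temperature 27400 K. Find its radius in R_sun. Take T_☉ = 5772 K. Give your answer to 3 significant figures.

R/R_☉ = √(L/L_☉) / (T/T_☉)² = √(6.14×10^4) / (4.747)²
       = 247.8 / 22.53 = 11.00.

11.0 R_sun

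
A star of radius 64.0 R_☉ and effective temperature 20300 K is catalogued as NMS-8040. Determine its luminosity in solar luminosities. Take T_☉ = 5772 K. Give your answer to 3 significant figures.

L/L_☉ = (R/R_☉)² (T/T_☉)⁴ = (64.0)² × (20300/5772)⁴
       = 4096 × (3.517)⁴ = 4096 × 153.0 = 6.267×10^5.

6.27×10^5 solar luminosities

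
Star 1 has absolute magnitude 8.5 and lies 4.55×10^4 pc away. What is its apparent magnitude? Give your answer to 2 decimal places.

26.79

m = M + 5 log₁₀(d/10 pc) = 8.5 + 5 log₁₀(4.55×10^4/10)
  = 8.5 + 5 × 3.658 = 8.5 + 18.29 = 26.79.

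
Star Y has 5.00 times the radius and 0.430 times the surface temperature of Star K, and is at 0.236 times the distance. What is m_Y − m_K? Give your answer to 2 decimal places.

L_Y/L_K = (5.00)²(0.430)⁴ = 0.8547.
F_Y/F_K = (L_Y/L_K)/(d_Y/d_K)² = 0.8547/0.05570 = 15.35.
m_Y − m_K = −2.5 log₁₀(15.35) = -2.96.

-2.96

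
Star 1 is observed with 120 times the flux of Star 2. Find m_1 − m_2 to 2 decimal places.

-5.20

m_1 − m_2 = −2.5 log₁₀(F_1/F_2) = −2.5 log₁₀(120) = −2.5 × (2.079) = -5.198.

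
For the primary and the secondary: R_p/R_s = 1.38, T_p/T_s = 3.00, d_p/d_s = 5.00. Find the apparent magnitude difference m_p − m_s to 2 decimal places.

L_p/L_s = (1.38)²(3.00)⁴ = 154.3.
F_p/F_s = (L_p/L_s)/(d_p/d_s)² = 154.3/25.00 = 6.170.
m_p − m_s = −2.5 log₁₀(6.170) = -1.98.

-1.98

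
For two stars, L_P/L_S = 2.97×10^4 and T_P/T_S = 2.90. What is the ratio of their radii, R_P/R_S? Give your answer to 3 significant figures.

20.5

L ∝ R²T⁴ gives R ∝ √L / T², so
R_P/R_S = √(2.97×10^4) / (2.90)² = 172.3 / 8.410 = 20.49.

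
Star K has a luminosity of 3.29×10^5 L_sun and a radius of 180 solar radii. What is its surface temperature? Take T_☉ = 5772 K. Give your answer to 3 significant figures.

1.03×10^4 K

T/T_☉ = (L/L_☉)^(1/4) / (R/R_☉)^(1/2)
T = 5772 × (3.29×10^5)^(1/4) / √(180) = 5772 × 23.95 / 13.42 = 1.030×10^4 K.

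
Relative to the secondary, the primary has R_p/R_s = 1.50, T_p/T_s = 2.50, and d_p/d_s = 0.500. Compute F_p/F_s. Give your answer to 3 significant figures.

L_p/L_s = (R_p/R_s)²(T_p/T_s)⁴ = (1.50)² × (2.50)⁴ = 87.89.
F_p/F_s = (L_p/L_s)/(d_p/d_s)² = 87.89 / (0.500)² = 351.6.

352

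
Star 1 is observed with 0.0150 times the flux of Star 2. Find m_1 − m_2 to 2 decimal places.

m_1 − m_2 = −2.5 log₁₀(F_1/F_2) = −2.5 log₁₀(0.0150) = −2.5 × (-1.824) = 4.560.

4.56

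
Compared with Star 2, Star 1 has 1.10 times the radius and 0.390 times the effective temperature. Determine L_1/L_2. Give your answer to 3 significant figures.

From the Stefan–Boltzmann law, L ∝ R²T⁴, so
L_1/L_2 = (R_1/R_2)² (T_1/T_2)⁴ = (1.10)² × (0.390)⁴ = 1.210 × 0.02313 = 0.02799.

0.0280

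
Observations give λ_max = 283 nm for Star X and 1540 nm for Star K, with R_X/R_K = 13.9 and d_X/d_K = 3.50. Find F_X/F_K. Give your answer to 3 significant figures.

1.38×10^4

Wien's law: T_X/T_K = λ_K/λ_X = 1540/283 = 5.442.
L_X/L_K = (R_X/R_K)²(T_X/T_K)⁴ = (13.9)²(5.442)⁴ = 1.694×10^5.
F_X/F_K = (L_X/L_K)/(d_X/d_K)² = 1.694×10^5/(3.50)² = 1.383×10^4.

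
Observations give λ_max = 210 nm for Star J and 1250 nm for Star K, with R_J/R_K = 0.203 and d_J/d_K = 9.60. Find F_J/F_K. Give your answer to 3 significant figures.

0.561

Wien's law: T_J/T_K = λ_K/λ_J = 1250/210 = 5.952.
L_J/L_K = (R_J/R_K)²(T_J/T_K)⁴ = (0.203)²(5.952)⁴ = 51.73.
F_J/F_K = (L_J/L_K)/(d_J/d_K)² = 51.73/(9.60)² = 0.5613.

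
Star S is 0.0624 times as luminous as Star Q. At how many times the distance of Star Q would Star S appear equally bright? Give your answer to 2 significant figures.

Equal flux requires L_S/d_S² = L_Q/d_Q², so d_S/d_Q = √(L_S/L_Q)
= √(0.0624) = 0.2498.

0.25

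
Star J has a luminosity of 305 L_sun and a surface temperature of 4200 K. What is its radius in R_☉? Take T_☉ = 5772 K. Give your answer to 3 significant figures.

R/R_☉ = √(L/L_☉) / (T/T_☉)² = √(305) / (0.7277)²
       = 17.46 / 0.5295 = 32.98.

33.0 R_☉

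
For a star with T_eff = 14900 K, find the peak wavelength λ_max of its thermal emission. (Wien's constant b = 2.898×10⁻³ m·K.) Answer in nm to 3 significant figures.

194 nm

λ_max = b/T = 2.898×10⁻³ / 14900 = 1.94×10^-7 m = 194.5 nm.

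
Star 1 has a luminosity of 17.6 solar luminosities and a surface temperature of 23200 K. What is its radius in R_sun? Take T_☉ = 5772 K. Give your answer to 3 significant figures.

R/R_☉ = √(L/L_☉) / (T/T_☉)² = √(17.6) / (4.019)²
       = 4.195 / 16.16 = 0.2597.

0.260 R_sun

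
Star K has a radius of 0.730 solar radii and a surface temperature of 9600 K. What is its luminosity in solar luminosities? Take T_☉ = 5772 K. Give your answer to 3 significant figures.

4.08 solar luminosities

L/L_☉ = (R/R_☉)² (T/T_☉)⁴ = (0.730)² × (9600/5772)⁴
       = 0.5329 × (1.663)⁴ = 0.5329 × 7.652 = 4.078.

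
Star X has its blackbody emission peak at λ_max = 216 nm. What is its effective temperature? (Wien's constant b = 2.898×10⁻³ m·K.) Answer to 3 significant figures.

T = b/λ_max = 2.898×10⁻³ / (216×10⁻⁹) = 1.342×10^4 K.

1.34×10^4 K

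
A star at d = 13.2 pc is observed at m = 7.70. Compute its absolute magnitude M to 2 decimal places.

7.10

M = m − 5 log₁₀(d/10 pc) = 7.70 − 5 log₁₀(13.2/10)
  = 7.70 − 5 × 0.121 = 7.70 − 0.60 = 7.10.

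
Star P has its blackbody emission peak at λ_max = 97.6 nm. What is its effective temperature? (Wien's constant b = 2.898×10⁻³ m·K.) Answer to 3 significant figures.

2.97×10^4 K

T = b/λ_max = 2.898×10⁻³ / (97.6×10⁻⁹) = 2.969×10^4 K.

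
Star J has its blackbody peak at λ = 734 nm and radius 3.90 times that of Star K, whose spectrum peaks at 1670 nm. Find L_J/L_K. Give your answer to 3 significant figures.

408

Wien's law gives T ∝ 1/λ_max, so T_J/T_K = λ_K/λ_J = 1670/734 = 2.275.
Then L ∝ R²T⁴ gives L_J/L_K = (3.90)² × (2.275)⁴ = 15.21 × 26.80 = 407.6.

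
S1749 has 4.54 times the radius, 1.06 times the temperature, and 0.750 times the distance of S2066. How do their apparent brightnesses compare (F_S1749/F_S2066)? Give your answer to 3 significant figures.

L_S1749/L_S2066 = (R_S1749/R_S2066)²(T_S1749/T_S2066)⁴ = (4.54)² × (1.06)⁴ = 26.02.
F_S1749/F_S2066 = (L_S1749/L_S2066)/(d_S1749/d_S2066)² = 26.02 / (0.750)² = 46.26.

46.3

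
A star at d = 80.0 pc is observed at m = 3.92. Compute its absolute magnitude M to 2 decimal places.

M = m − 5 log₁₀(d/10 pc) = 3.92 − 5 log₁₀(80.0/10)
  = 3.92 − 5 × 0.903 = 3.92 − 4.52 = -0.60.

-0.60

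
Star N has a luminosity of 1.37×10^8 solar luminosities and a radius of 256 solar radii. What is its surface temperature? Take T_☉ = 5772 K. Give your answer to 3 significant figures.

3.90×10^4 K

T/T_☉ = (L/L_☉)^(1/4) / (R/R_☉)^(1/2)
T = 5772 × (1.37×10^8)^(1/4) / √(256) = 5772 × 108.2 / 16.00 = 3.903×10^4 K.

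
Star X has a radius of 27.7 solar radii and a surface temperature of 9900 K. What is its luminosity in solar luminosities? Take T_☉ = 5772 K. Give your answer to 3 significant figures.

L/L_☉ = (R/R_☉)² (T/T_☉)⁴ = (27.7)² × (9900/5772)⁴
       = 767.3 × (1.715)⁴ = 767.3 × 8.654 = 6640.

6.64×10^3 solar luminosities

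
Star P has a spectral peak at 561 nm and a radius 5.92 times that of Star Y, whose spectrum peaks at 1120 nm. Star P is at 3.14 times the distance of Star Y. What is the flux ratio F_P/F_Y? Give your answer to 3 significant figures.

56.5

Wien's law: T_P/T_Y = λ_Y/λ_P = 1120/561 = 1.996.
L_P/L_Y = (R_P/R_Y)²(T_P/T_Y)⁴ = (5.92)²(1.996)⁴ = 556.8.
F_P/F_Y = (L_P/L_Y)/(d_P/d_Y)² = 556.8/(3.14)² = 56.47.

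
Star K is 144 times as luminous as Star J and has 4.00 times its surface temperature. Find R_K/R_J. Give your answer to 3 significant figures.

0.750

L ∝ R²T⁴ gives R ∝ √L / T², so
R_K/R_J = √(144) / (4.00)² = 12.00 / 16.00 = 0.7500.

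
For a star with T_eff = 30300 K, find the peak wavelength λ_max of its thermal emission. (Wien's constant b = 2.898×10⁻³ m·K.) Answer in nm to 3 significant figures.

λ_max = b/T = 2.898×10⁻³ / 30300 = 9.56×10^-8 m = 95.64 nm.

95.6 nm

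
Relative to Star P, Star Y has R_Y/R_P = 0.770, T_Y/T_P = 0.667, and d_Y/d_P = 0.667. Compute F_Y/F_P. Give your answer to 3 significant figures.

0.264

L_Y/L_P = (R_Y/R_P)²(T_Y/T_P)⁴ = (0.770)² × (0.667)⁴ = 0.1174.
F_Y/F_P = (L_Y/L_P)/(d_Y/d_P)² = 0.1174 / (0.667)² = 0.2638.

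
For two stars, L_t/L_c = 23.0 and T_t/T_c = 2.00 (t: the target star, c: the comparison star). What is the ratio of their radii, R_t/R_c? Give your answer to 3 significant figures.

1.20

L ∝ R²T⁴ gives R ∝ √L / T², so
R_t/R_c = √(23.0) / (2.00)² = 4.796 / 4.000 = 1.199.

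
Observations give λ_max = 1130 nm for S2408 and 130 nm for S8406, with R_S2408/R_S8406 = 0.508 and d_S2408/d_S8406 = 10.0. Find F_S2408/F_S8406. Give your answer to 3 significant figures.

4.52×10^-7

Wien's law: T_S2408/T_S8406 = λ_S8406/λ_S2408 = 130/1130 = 0.1150.
L_S2408/L_S8406 = (R_S2408/R_S8406)²(T_S2408/T_S8406)⁴ = (0.508)²(0.1150)⁴ = 4.521×10^-5.
F_S2408/F_S8406 = (L_S2408/L_S8406)/(d_S2408/d_S8406)² = 4.521×10^-5/(10.0)² = 4.521×10^-7.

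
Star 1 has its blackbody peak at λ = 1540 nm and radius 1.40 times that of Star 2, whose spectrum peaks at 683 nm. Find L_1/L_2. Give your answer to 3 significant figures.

Wien's law gives T ∝ 1/λ_max, so T_1/T_2 = λ_2/λ_1 = 683/1540 = 0.4435.
Then L ∝ R²T⁴ gives L_1/L_2 = (1.40)² × (0.4435)⁴ = 1.960 × 0.03869 = 0.07583.

0.0758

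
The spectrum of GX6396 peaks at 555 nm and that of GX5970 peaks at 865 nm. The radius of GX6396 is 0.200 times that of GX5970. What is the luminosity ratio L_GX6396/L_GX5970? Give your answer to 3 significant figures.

Wien's law gives T ∝ 1/λ_max, so T_GX6396/T_GX5970 = λ_GX5970/λ_GX6396 = 865/555 = 1.559.
Then L ∝ R²T⁴ gives L_GX6396/L_GX5970 = (0.200)² × (1.559)⁴ = 0.04000 × 5.901 = 0.2360.

0.236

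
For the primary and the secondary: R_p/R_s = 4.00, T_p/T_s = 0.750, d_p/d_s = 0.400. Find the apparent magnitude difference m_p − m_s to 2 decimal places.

-3.75

L_p/L_s = (4.00)²(0.750)⁴ = 5.062.
F_p/F_s = (L_p/L_s)/(d_p/d_s)² = 5.062/0.1600 = 31.64.
m_p − m_s = −2.5 log₁₀(31.64) = -3.75.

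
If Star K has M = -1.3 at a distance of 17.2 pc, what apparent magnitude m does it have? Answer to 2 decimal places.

-0.12

m = M + 5 log₁₀(d/10 pc) = -1.3 + 5 log₁₀(17.2/10)
  = -1.3 + 5 × 0.236 = -1.3 + 1.18 = -0.12.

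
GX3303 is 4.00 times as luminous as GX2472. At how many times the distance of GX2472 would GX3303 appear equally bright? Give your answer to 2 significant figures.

2.0

Equal flux requires L_GX3303/d_GX3303² = L_GX2472/d_GX2472², so d_GX3303/d_GX2472 = √(L_GX3303/L_GX2472)
= √(4.00) = 2.000.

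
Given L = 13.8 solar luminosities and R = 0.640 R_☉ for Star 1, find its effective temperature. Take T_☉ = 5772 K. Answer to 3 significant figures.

T/T_☉ = (L/L_☉)^(1/4) / (R/R_☉)^(1/2)
T = 5772 × (13.8)^(1/4) / √(0.640) = 5772 × 1.927 / 0.8000 = 1.391×10^4 K.

1.39×10^4 K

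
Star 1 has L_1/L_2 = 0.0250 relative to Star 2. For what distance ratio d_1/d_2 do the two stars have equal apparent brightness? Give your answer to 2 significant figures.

0.16

Equal flux requires L_1/d_1² = L_2/d_2², so d_1/d_2 = √(L_1/L_2)
= √(0.0250) = 0.1581.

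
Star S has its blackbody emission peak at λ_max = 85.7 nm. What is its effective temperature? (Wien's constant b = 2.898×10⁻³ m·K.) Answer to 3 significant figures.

3.38×10^4 K

T = b/λ_max = 2.898×10⁻³ / (85.7×10⁻⁹) = 3.382×10^4 K.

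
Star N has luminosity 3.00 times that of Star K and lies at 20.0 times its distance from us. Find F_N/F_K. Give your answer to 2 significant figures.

F = L/(4πd²), so F_N/F_K = (L_N/L_K) / (d_N/d_K)²
= 3.00 / (20.0)² = 3.00 / 400.0 = 0.007500.

0.0075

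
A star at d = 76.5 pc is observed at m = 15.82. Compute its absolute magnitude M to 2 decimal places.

11.40

M = m − 5 log₁₀(d/10 pc) = 15.82 − 5 log₁₀(76.5/10)
  = 15.82 − 5 × 0.884 = 15.82 − 4.42 = 11.40.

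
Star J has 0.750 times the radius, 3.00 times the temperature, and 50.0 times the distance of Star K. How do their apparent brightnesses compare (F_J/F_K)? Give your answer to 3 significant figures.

0.0182

L_J/L_K = (R_J/R_K)²(T_J/T_K)⁴ = (0.750)² × (3.00)⁴ = 45.56.
F_J/F_K = (L_J/L_K)/(d_J/d_K)² = 45.56 / (50.0)² = 0.01823.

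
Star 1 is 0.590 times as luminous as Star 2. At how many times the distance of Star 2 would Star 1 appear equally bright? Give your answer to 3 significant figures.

0.768

Equal flux requires L_1/d_1² = L_2/d_2², so d_1/d_2 = √(L_1/L_2)
= √(0.590) = 0.7681.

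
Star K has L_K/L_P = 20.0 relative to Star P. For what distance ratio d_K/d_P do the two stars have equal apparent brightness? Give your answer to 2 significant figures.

Equal flux requires L_K/d_K² = L_P/d_P², so d_K/d_P = √(L_K/L_P)
= √(20.0) = 4.472.

4.5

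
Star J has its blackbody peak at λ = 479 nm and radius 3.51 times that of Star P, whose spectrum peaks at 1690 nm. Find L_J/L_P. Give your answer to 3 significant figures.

Wien's law gives T ∝ 1/λ_max, so T_J/T_P = λ_P/λ_J = 1690/479 = 3.528.
Then L ∝ R²T⁴ gives L_J/L_P = (3.51)² × (3.528)⁴ = 12.32 × 155.0 = 1909.

1.91×10^3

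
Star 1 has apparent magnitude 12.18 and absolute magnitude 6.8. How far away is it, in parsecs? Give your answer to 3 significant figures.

m − M = 5 log₁₀(d/10 pc)
12.18 − (6.8) = 5.38 = 5 log₁₀(d/10)
d = 10 × 10^(5.38/5) = 10 × 10^1.076 = 119.1 pc.

119 pc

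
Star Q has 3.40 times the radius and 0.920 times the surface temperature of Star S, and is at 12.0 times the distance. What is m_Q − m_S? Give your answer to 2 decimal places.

3.10

L_Q/L_S = (3.40)²(0.920)⁴ = 8.282.
F_Q/F_S = (L_Q/L_S)/(d_Q/d_S)² = 8.282/144.0 = 0.05751.
m_Q − m_S = −2.5 log₁₀(0.05751) = 3.10.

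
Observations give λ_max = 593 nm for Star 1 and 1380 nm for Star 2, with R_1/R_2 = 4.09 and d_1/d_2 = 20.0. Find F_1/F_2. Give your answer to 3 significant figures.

1.23

Wien's law: T_1/T_2 = λ_2/λ_1 = 1380/593 = 2.327.
L_1/L_2 = (R_1/R_2)²(T_1/T_2)⁴ = (4.09)²(2.327)⁴ = 490.6.
F_1/F_2 = (L_1/L_2)/(d_1/d_2)² = 490.6/(20.0)² = 1.227.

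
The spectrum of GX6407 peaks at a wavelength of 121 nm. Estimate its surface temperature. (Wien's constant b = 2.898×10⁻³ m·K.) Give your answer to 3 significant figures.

T = b/λ_max = 2.898×10⁻³ / (121×10⁻⁹) = 2.395×10^4 K.

2.40×10^4 K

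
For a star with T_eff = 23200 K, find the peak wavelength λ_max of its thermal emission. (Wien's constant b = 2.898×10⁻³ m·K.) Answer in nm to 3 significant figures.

125 nm

λ_max = b/T = 2.898×10⁻³ / 23200 = 1.25×10^-7 m = 124.9 nm.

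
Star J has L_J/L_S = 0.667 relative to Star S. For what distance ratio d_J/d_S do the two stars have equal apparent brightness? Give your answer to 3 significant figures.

Equal flux requires L_J/d_J² = L_S/d_S², so d_J/d_S = √(L_J/L_S)
= √(0.667) = 0.8167.

0.817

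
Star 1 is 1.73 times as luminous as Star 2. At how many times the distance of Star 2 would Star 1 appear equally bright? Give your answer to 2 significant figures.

1.3

Equal flux requires L_1/d_1² = L_2/d_2², so d_1/d_2 = √(L_1/L_2)
= √(1.73) = 1.315.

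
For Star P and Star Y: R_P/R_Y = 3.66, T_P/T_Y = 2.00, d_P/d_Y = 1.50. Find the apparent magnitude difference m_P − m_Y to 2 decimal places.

-4.95

L_P/L_Y = (3.66)²(2.00)⁴ = 214.3.
F_P/F_Y = (L_P/L_Y)/(d_P/d_Y)² = 214.3/2.250 = 95.26.
m_P − m_Y = −2.5 log₁₀(95.26) = -4.95.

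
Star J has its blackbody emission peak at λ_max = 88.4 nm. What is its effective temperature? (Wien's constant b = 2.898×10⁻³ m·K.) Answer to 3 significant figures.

T = b/λ_max = 2.898×10⁻³ / (88.4×10⁻⁹) = 3.278×10^4 K.

3.28×10^4 K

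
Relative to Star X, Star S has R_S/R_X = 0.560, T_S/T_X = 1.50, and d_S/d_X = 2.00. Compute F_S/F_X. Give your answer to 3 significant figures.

0.397

L_S/L_X = (R_S/R_X)²(T_S/T_X)⁴ = (0.560)² × (1.50)⁴ = 1.588.
F_S/F_X = (L_S/L_X)/(d_S/d_X)² = 1.588 / (2.00)² = 0.3969.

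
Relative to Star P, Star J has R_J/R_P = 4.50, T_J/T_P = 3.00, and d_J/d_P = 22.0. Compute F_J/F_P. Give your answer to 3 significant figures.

L_J/L_P = (R_J/R_P)²(T_J/T_P)⁴ = (4.50)² × (3.00)⁴ = 1640.
F_J/F_P = (L_J/L_P)/(d_J/d_P)² = 1640 / (22.0)² = 3.389.

3.39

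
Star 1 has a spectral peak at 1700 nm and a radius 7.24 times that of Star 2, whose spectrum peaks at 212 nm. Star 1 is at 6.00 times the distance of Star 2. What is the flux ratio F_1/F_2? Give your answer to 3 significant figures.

Wien's law: T_1/T_2 = λ_2/λ_1 = 212/1700 = 0.1247.
L_1/L_2 = (R_1/R_2)²(T_1/T_2)⁴ = (7.24)²(0.1247)⁴ = 0.01268.
F_1/F_2 = (L_1/L_2)/(d_1/d_2)² = 0.01268/(6.00)² = 3.521×10^-4.

3.52×10^-4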